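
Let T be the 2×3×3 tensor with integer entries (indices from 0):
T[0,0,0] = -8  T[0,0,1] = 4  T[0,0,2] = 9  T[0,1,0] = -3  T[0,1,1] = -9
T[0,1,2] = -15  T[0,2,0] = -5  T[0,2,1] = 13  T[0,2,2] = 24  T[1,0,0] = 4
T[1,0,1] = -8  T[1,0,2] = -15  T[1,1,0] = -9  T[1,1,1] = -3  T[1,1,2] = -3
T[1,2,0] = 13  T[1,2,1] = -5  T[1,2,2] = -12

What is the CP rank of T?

Lower bound: in the mode-2 unfolding of T (rows indexed by j, columns by (i,k)) the 2×2 minor on rows j ∈ {0, 1}, columns (i,k) ∈ {(0,0), (0,1)} is det [[-8, 4], [-3, -9]] = 84 ≠ 0, so that unfolding has rank ≥ 2 and hence rank(T) ≥ 2 (CP rank is at least every unfolding rank, though it can be larger).
Upper bound: with S_k = T[:,:,k], the two rank-1 terms a₁b₁ᵀ, a₂b₂ᵀ are the rank-1 members of the pencil x·S₀ + y·S₁.
The 2×2 minor of x·S₀ + y·S₁ on rows {0,1}, columns {0,1} is 84·x² − 84·y² = 84·(x − y)(x + y), vanishing at (x:y) = (1:1) and (1:-1).
M₁ = S₀ + S₁ = [[-4, -12, 8], [-4, -12, 8]] = (-4)·(1, 1)(1, 3, -2)ᵀ and M₂ = S₀ − S₁ = [[-12, 6, -18], [12, -6, 18]] = (-6)·(1, -1)(2, -1, 3)ᵀ, so take a₁ = (1, 1), b₁ = (1, 3, -2), a₂ = (1, -1), b₂ = (2, -1, 3).
Each slice is an integer combination of E₁ = a₁b₁ᵀ and E₂ = a₂b₂ᵀ: S₀ = −2·E₁ − 3·E₂, S₁ = −2·E₁ + 3·E₂, S₂ = −3·E₁ + 6·E₂; reading off coefficients, c₁ = (-2, -2, -3) and c₂ = (-3, 3, 6).
Hence T = (1, 1) ∘ (1, 3, -2) ∘ (-2, -2, -3) + (1, -1) ∘ (2, -1, 3) ∘ (-3, 3, 6), so rank(T) ≤ 2.
These bounds meet, so rank(T) = 2.

2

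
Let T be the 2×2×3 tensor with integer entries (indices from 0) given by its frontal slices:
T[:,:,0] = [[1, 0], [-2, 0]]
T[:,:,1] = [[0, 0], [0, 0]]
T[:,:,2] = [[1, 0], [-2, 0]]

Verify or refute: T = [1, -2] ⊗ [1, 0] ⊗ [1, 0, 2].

Reconstruct entry (0,0,2) from the claimed factors: Σₗ aₗ[0]bₗ[0]cₗ[2] = (1)·(1)·(2) = 2, but T[0,0,2] = 1. The claim is false.

No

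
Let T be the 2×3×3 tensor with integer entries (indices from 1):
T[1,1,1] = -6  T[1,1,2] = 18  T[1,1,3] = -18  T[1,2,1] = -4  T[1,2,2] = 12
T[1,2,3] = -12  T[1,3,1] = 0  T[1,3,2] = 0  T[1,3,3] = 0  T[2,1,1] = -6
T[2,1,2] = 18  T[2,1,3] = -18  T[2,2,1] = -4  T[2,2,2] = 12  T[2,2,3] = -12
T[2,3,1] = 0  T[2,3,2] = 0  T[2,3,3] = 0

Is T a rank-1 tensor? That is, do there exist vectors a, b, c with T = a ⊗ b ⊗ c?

Yes

If T = a ⊗ b ⊗ c then every fibre of T is a multiple of the corresponding factor, so read the factors off the fibres through the nonzero entry T[1,1,1] = -6.
The mode-1 fibre T[:,1,1] = [-6, -6] gives a = [1, 1] (primitive direction); the mode-2 fibre T[1,:,1] = [-6, -4, 0] gives b = [3, 2, 0]; then c[k] = T[1,1,k] / (a[1]·b[1]) = [-6, 18, -18] / 3 = [-2, 6, -6].
Expanding [1, 1] ⊗ [3, 2, 0] ⊗ [-2, 6, -6] reproduces all 18 entries of T, so T = [1, 1] ⊗ [3, 2, 0] ⊗ [-2, 6, -6] and rank(T) ≤ 1.
Equivalently every frontal slice T[:,:,k] is c[k] times the rank-1 matrix [1, 1] ⊗ [3, 2, 0]. So T has rank 1 (it is nonzero).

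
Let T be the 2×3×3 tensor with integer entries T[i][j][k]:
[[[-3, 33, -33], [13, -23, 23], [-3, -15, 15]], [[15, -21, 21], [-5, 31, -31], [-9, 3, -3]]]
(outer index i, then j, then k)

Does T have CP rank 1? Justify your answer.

The mode-2 unfolding of T (rows indexed by j, columns by (i,k) = (0,0), (0,1), (0,2), (1,0), (1,1), (1,2)) is [[-3, 33, -33, 15, -21, 21], [13, -23, 23, -5, 31, -31], [-3, -15, 15, -9, 3, -3]].
There the 2×2 minor on rows j ∈ {0, 1}, columns (i,k) ∈ {(0,0), (0,1)} is det [[-3, 33], [13, -23]] = -360 ≠ 0, so this unfolding has rank ≥ 2; CP rank is at least every unfolding rank, so rank(T) ≥ 2.
In particular rank(T) ≥ 2 > 1, so T is not rank-1.

No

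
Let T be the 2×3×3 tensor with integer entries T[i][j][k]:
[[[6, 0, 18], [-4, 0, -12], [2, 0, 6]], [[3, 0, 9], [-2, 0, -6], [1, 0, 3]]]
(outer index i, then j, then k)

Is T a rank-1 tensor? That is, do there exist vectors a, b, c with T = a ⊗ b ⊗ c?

If T = a ⊗ b ⊗ c then every fibre of T is a multiple of the corresponding factor, so read the factors off the fibres through the nonzero entry T[0,0,0] = 6.
The mode-1 fibre T[:,0,0] = [6, 3] gives a = [2, 1] (primitive direction); the mode-2 fibre T[0,:,0] = [6, -4, 2] gives b = [3, -2, 1]; then c[k] = T[0,0,k] / (a[0]·b[0]) = [6, 0, 18] / 6 = [1, 0, 3].
Expanding [2, 1] ⊗ [3, -2, 1] ⊗ [1, 0, 3] reproduces all 18 entries of T, so T = [2, 1] ⊗ [3, -2, 1] ⊗ [1, 0, 3] and rank(T) ≤ 1.
Equivalently every frontal slice T[:,:,k] is c[k] times the rank-1 matrix [2, 1] ⊗ [3, -2, 1]. So T has rank 1 (it is nonzero).

Yes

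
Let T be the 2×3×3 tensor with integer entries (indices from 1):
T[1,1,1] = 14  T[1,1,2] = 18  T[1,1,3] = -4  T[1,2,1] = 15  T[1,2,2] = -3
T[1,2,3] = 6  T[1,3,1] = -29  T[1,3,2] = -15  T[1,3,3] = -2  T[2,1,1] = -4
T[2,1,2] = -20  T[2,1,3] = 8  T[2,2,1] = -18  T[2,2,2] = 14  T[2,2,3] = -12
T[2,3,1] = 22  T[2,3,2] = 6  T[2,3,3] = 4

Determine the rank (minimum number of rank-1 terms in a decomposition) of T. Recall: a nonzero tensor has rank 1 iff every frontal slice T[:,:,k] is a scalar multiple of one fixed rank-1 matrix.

2

Lower bound: the mode-2 unfolding of T (rows indexed by j, columns by (i,k) = (1,1), (1,2), (1,3), (2,1), (2,2), (2,3)) is [[14, 18, -4, -4, -20, 8], [15, -3, 6, -18, 14, -12], [-29, -15, -2, 22, 6, 4]].
There the 2×2 minor on rows j ∈ {1, 2}, columns (i,k) ∈ {(1,1), (1,2)} is det [[14, 18], [15, -3]] = -312 ≠ 0, so this unfolding has rank ≥ 2; CP rank is at least every unfolding rank, so rank(T) ≥ 2. (This is only a lower bound: in general the CP rank may exceed every unfolding rank, so we still need to exhibit 2 rank-1 terms summing to T.)
Upper bound — finding two terms. Write S_k = T[:,:,k] for the frontal slices: S₁ = [[14, 15, -29], [-4, -18, 22]], S₂ = [[18, -3, -15], [-20, 14, 6]], S₃ = [[-4, 6, -2], [8, -12, 4]].
If T = a₁ ⊗ b₁ ⊗ c₁ + a₂ ⊗ b₂ ⊗ c₂ then each S_k = c₁[k]·a₁b₁ᵀ + c₂[k]·a₂b₂ᵀ. S₁ and S₂ are linearly independent, so a₁b₁ᵀ and a₂b₂ᵀ must span the same plane of matrices: they are the rank-1 matrices of the form x·S₁ + y·S₂.
The 2×2 minor of x·S₁ + y·S₂ on rows {1,2}, columns {1,2} is −192·x² + 160·xy + 192·y² = (-32)·(2·x − 3·y)(3·x + 2·y), vanishing at (x:y) = (3:2) and (2:-3).
M₁ = 3·S₁ + 2·S₂ = [[78, 39, -117], [-52, -26, 78]] = 13·[3, -2][2, 1, -3]ᵀ and M₂ = 2·S₁ − 3·S₂ = [[-26, 39, -13], [52, -78, 26]] = (-13)·[1, -2][2, -3, 1]ᵀ, so take a₁ = [3, -2], b₁ = [2, 1, -3], a₂ = [1, -2], b₂ = [2, -3, 1].
Each slice is an integer combination of E₁ = a₁b₁ᵀ and E₂ = a₂b₂ᵀ: S₁ = 3·E₁ − 2·E₂, S₂ = 2·E₁ + 3·E₂, S₃ = −2·E₂; reading off coefficients, c₁ = [3, 2, 0] and c₂ = [-2, 3, -2].
Hence T = [3, -2] ⊗ [2, 1, -3] ⊗ [3, 2, 0] + [1, -2] ⊗ [2, -3, 1] ⊗ [-2, 3, -2], so rank(T) ≤ 2.
These bounds meet, so rank(T) = 2.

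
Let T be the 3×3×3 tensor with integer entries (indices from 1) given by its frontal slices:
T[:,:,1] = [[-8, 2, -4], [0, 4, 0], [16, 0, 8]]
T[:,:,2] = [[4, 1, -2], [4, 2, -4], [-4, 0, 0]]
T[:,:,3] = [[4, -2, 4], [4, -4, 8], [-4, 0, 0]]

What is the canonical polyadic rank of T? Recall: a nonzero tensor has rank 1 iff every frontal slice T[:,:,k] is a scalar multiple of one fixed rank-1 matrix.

Lower bound: the mode-2 unfolding of T (rows indexed by j, columns by (i,k) = (1,1), (1,2), (1,3), (2,1), (2,2), (2,3), (3,1), (3,2), (3,3)) is [[-8, 4, 4, 0, 4, 4, 16, -4, -4], [2, 1, -2, 4, 2, -4, 0, 0, 0], [-4, -2, 4, 0, -4, 8, 8, 0, 0]].
There the 3×3 minor on rows j ∈ {1, 2, 3}, columns (i,k) ∈ {(1,1), (1,2), (2,1)} is det [[-8, 4, 0], [2, 1, 4], [-4, -2, 0]] = -128 ≠ 0, so this unfolding has rank ≥ 3; CP rank is at least every unfolding rank, so rank(T) ≥ 3. (Unfolding ranks only ever bound the CP rank from below — rank(T) can be strictly larger than all of them — so the matching upper bound has to come from an explicit 3-term decomposition.)
Upper bound: T is a sum of 3 rank-1 terms, T = (0, 1, 1) ⊗ (1, 0, 1) ⊗ (8, 0, 0) + (1, 1, -1) ⊗ (1, 0, 0) ⊗ (-8, 4, 4) + (1, 2, 0) ⊗ (0, 1, -2) ⊗ (2, 1, -2) (one valid choice — decompositions are not unique — normalised so each a, b is primitive with positive first nonzero entry; check it by expanding all entries), so rank(T) ≤ 3.
These bounds meet, so rank(T) = 3.

3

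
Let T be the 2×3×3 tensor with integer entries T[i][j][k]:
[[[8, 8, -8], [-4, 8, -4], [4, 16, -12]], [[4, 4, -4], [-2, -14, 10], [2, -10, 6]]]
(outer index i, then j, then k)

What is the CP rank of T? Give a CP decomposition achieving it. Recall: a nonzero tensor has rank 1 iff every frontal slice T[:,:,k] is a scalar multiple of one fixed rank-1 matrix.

rank(T) = 2

Lower bound: in the mode-2 unfolding of T (rows indexed by j, columns by (i,k)) the 2×2 minor on rows j ∈ {0, 1}, columns (i,k) ∈ {(0,0), (0,1)} is det [[8, 8], [-4, 8]] = 96 ≠ 0, so that unfolding has rank ≥ 2 and hence rank(T) ≥ 2 (CP rank is at least every unfolding rank, though it can be larger).
Upper bound: with S_k = T[:,:,k], the two rank-1 terms a₁b₁ᵀ, a₂b₂ᵀ are the rank-1 members of the pencil x·S₀ + y·S₁.
The 2×2 minor of x·S₀ + y·S₁ on rows {0,1}, columns {0,1} is −144·xy − 144·y² = (-144)·(y)(x + y), vanishing at (x:y) = (1:0) and (1:-1).
M₁ = S₀ = [[8, -4, 4], [4, -2, 2]] = 2·[2, 1][2, -1, 1]ᵀ and M₂ = S₀ − S₁ = [[0, -12, -12], [0, 12, 12]] = (-12)·[1, -1][0, 1, 1]ᵀ, so take a₁ = [2, 1], b₁ = [2, -1, 1], a₂ = [1, -1], b₂ = [0, 1, 1].
Each slice is an integer combination of E₁ = a₁b₁ᵀ and E₂ = a₂b₂ᵀ: S₀ = 2·E₁, S₁ = 2·E₁ + 12·E₂, S₂ = −2·E₁ − 8·E₂; reading off coefficients, c₁ = [2, 2, -2] and c₂ = [0, 12, -8].
Hence T = [2, 1] ⊗ [2, -1, 1] ⊗ [2, 2, -2] + [1, -1] ⊗ [0, 1, 1] ⊗ [0, 12, -8], so rank(T) ≤ 2.
These bounds meet, so rank(T) = 2.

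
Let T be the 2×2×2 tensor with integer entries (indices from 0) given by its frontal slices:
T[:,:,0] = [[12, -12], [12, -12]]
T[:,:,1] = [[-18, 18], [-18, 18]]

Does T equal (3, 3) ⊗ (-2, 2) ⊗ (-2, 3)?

Yes

Reconstruct entrywise from the claimed factors. For example, T[1,0,1] = -18 and Σₗ aₗ[1]bₗ[0]cₗ[1] = (3)·(-2)·(3) = -18; checking all 8 entries, every one matches. The claim holds.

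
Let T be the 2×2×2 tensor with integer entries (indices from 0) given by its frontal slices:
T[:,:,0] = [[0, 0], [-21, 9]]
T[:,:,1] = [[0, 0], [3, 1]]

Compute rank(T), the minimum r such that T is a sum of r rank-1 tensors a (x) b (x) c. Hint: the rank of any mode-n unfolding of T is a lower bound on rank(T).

2

Lower bound: the mode-2 unfolding of T (rows indexed by j, columns by (i,k) = (0,0), (0,1), (1,0), (1,1)) is [[0, 0, -21, 3], [0, 0, 9, 1]].
There the 2×2 minor on rows j ∈ {0, 1}, columns (i,k) ∈ {(1,0), (1,1)} is det [[-21, 3], [9, 1]] = -48 ≠ 0, so this unfolding has rank ≥ 2; CP rank is at least every unfolding rank, so rank(T) ≥ 2. (This is only a lower bound: in general the CP rank may exceed every unfolding rank, so we still need to exhibit 2 rank-1 terms summing to T.)
Upper bound — finding two terms. Every mode-1 slice of T is a multiple of one matrix: T[i,:,:] = a[i]·M with a = [0, 1] and M = [[-21, 3], [9, 1]] (rows indexed by j, columns by k). So it suffices to write M as a sum of two rank-1 matrices.
Splitting M by its rows (j = 0, 1), M = [1, 0][-21, 3]ᵀ + [0, 1][9, 1]ᵀ.
Hence T = [0, 1] (x) [1, 0] (x) [-21, 3] + [0, 1] (x) [0, 1] (x) [9, 1], so rank(T) ≤ 2.
These bounds meet, so rank(T) = 2.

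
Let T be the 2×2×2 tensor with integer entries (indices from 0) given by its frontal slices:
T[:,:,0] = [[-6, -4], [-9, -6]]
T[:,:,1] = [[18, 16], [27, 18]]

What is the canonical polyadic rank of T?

2

Lower bound: the mode-1 unfolding of T (rows indexed by i, columns by (j,k) = (0,0), (0,1), (1,0), (1,1)) is [[-6, 18, -4, 16], [-9, 27, -6, 18]].
There the 2×2 minor on rows i ∈ {0, 1}, columns (j,k) ∈ {(0,0), (1,1)} is det [[-6, 16], [-9, 18]] = 36 ≠ 0, so this unfolding has rank ≥ 2; CP rank is at least every unfolding rank, so rank(T) ≥ 2. (Unfolding ranks only ever bound the CP rank from below — rank(T) can be strictly larger than all of them — so the matching upper bound has to come from an explicit 2-term decomposition.)
Upper bound — finding two terms. Write S_k = T[:,:,k] for the frontal slices: S₀ = [[-6, -4], [-9, -6]], S₁ = [[18, 16], [27, 18]].
If T = a₁ ⊗ b₁ ⊗ c₁ + a₂ ⊗ b₂ ⊗ c₂ then each S_k = c₁[k]·a₁b₁ᵀ + c₂[k]·a₂b₂ᵀ. S₀ and S₁ are linearly independent, so a₁b₁ᵀ and a₂b₂ᵀ must span the same plane of matrices: they are the rank-1 matrices of the form x·S₀ + y·S₁.
det(x·S₀ + y·S₁) is 36·xy − 108·y² = 36·(x − 3·y)(y), vanishing at (x:y) = (3:1) and (1:0).
M₁ = 3·S₀ + S₁ = [[0, 4], [0, 0]] = 4·[1, 0][0, 1]ᵀ and M₂ = S₀ = [[-6, -4], [-9, -6]] = −[2, 3][3, 2]ᵀ, so take a₁ = [1, 0], b₁ = [0, 1], a₂ = [2, 3], b₂ = [3, 2].
Each slice is an integer combination of E₁ = a₁b₁ᵀ and E₂ = a₂b₂ᵀ: S₀ = −E₂, S₁ = 4·E₁ + 3·E₂; reading off coefficients, c₁ = [0, 4] and c₂ = [-1, 3].
Hence T = [1, 0] ⊗ [0, 1] ⊗ [0, 4] + [2, 3] ⊗ [3, 2] ⊗ [-1, 3], so rank(T) ≤ 2.
These bounds meet, so rank(T) = 2.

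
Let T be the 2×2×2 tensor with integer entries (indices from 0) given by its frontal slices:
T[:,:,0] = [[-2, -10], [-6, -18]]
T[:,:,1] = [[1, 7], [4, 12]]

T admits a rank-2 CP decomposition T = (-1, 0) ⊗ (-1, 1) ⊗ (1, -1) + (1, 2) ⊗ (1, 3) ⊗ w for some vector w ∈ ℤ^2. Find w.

w = (-3, 2)

Subtract the known terms from T to get the rank-1 residual R = (1, 2) ⊗ (1, 3) ⊗ w, so R[i,j,k] = a[i]·b[j]·w[k]. Pick indices with nonzero a[0]·b[0] = (1)·(1) = 1. Only the fibre through (0,0,·) is needed: R[0,0,:] = T[0,0,:] − Σₗ aₗ[0]bₗ[0]cₗ = [-2, 1] − (-1)·(-1)·(1, -1) = [-3, 2]. Then w[k] = R[0,0,k] / 1 for each k, giving w = [-3, 2] / 1 = (-3, 2).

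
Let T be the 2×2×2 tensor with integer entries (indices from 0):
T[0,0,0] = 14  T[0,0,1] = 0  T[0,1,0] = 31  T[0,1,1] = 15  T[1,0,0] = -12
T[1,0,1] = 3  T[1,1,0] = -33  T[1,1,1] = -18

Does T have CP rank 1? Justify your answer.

The mode-3 unfolding of T (rows indexed by k, columns by (i,j) = (0,0), (0,1), (1,0), (1,1)) is [[14, 31, -12, -33], [0, 15, 3, -18]].
There the 2×2 minor on rows k ∈ {0, 1}, columns (i,j) ∈ {(0,0), (0,1)} is det [[14, 31], [0, 15]] = 210 ≠ 0, so this unfolding has rank ≥ 2; CP rank is at least every unfolding rank, so rank(T) ≥ 2.
In particular rank(T) ≥ 2 > 1, so T is not rank-1.

No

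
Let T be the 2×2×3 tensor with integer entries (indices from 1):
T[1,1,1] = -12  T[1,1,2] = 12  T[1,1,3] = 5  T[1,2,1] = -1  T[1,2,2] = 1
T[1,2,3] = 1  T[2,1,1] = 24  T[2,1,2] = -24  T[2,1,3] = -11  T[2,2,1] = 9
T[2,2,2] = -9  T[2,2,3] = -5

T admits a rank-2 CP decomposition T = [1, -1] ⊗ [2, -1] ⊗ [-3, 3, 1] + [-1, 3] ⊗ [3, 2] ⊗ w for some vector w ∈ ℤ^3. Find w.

Subtract the known terms from T to get the rank-1 residual R = [-1, 3] ⊗ [3, 2] ⊗ w, so R[i,j,k] = a[i]·b[j]·w[k]. Pick indices with nonzero a[1]·b[1] = (-1)·(3) = -3. Only the fibre through (1,1,·) is needed: R[1,1,:] = T[1,1,:] − Σₗ aₗ[1]bₗ[1]cₗ = [-12, 12, 5] − (1)·(2)·[-3, 3, 1] = [-6, 6, 3]. Then w[k] = R[1,1,k] / -3 for each k, giving w = [-6, 6, 3] / -3 = [2, -2, -1].

w = [2, -2, -1]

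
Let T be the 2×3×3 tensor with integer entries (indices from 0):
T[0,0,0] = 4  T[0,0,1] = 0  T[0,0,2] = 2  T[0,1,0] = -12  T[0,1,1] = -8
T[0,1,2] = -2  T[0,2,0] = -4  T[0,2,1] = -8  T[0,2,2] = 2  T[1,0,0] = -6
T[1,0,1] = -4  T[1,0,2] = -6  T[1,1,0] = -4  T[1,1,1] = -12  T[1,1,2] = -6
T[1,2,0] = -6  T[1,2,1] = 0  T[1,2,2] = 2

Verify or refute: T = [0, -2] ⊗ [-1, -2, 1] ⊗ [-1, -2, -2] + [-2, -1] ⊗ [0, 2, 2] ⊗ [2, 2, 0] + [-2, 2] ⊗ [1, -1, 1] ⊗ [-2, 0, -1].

Reconstruct entrywise from the claimed factors. For example, T[0,2,1] = -8 and Σₗ aₗ[0]bₗ[2]cₗ[1] = (0)·(1)·(-2) + (-2)·(2)·(2) + (-2)·(1)·(0) = -8; checking all 18 entries, every one matches. The claim holds.

Yes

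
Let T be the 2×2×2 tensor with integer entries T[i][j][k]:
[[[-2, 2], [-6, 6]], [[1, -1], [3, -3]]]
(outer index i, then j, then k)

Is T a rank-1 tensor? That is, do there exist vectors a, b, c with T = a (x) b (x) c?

Yes

The mode-1 fibre T[:,0,0] = [-2, 1] gives a = (2, -1) (primitive direction); the mode-2 fibre T[0,:,0] = [-2, -6] gives b = (1, 3); then c[k] = T[0,0,k] / (a[0]·b[0]) = [-2, 2] / 2 = (-1, 1).
Expanding (2, -1) (x) (1, 3) (x) (-1, 1) reproduces all 8 entries of T, so T = (2, -1) (x) (1, 3) (x) (-1, 1) and rank(T) ≤ 1.
Equivalently every frontal slice T[:,:,k] is c[k] times the rank-1 matrix (2, -1) (x) (1, 3). So T has rank 1 (it is nonzero).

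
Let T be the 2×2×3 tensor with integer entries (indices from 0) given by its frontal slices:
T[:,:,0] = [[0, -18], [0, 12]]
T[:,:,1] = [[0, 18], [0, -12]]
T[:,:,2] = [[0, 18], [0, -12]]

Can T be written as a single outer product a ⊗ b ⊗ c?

Yes

If T = a ⊗ b ⊗ c then every fibre of T is a multiple of the corresponding factor, so read the factors off the fibres through the nonzero entry T[0,1,0] = -18.
The mode-1 fibre T[:,1,0] = [-18, 12] gives a = [3, -2] (primitive direction); the mode-2 fibre T[0,:,0] = [0, -18] gives b = [0, 1]; then c[k] = T[0,1,k] / (a[0]·b[1]) = [-18, 18, 18] / 3 = [-6, 6, 6].
Expanding [3, -2] ⊗ [0, 1] ⊗ [-6, 6, 6] reproduces all 12 entries of T, so T = [3, -2] ⊗ [0, 1] ⊗ [-6, 6, 6] and rank(T) ≤ 1.
Equivalently every frontal slice T[:,:,k] is c[k] times the rank-1 matrix [3, -2] ⊗ [0, 1]. So T has rank 1 (it is nonzero).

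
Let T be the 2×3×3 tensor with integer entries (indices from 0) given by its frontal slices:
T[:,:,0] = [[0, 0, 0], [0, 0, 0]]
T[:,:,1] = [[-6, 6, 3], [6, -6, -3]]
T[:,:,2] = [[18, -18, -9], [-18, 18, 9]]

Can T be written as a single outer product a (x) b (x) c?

Yes

The mode-1 fibre T[:,0,1] = [-6, 6] gives a = [1, -1] (primitive direction); the mode-2 fibre T[0,:,1] = [-6, 6, 3] gives b = [2, -2, -1]; then c[k] = T[0,0,k] / (a[0]·b[0]) = [0, -6, 18] / 2 = [0, -3, 9].
Expanding [1, -1] (x) [2, -2, -1] (x) [0, -3, 9] reproduces all 18 entries of T, so T = [1, -1] (x) [2, -2, -1] (x) [0, -3, 9] and rank(T) ≤ 1.
Equivalently every frontal slice T[:,:,k] is c[k] times the rank-1 matrix [1, -1] (x) [2, -2, -1]. So T has rank 1 (it is nonzero).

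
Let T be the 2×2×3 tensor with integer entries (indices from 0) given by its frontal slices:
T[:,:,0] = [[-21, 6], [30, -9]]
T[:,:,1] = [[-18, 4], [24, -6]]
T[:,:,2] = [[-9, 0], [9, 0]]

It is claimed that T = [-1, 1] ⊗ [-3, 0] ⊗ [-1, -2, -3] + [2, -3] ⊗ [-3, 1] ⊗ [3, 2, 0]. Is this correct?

Yes

Reconstruct entrywise from the claimed factors. For example, T[0,1,1] = 4 and Σₗ aₗ[0]bₗ[1]cₗ[1] = (-1)·(0)·(-2) + (2)·(1)·(2) = 4; checking all 12 entries, every one matches. The claim holds.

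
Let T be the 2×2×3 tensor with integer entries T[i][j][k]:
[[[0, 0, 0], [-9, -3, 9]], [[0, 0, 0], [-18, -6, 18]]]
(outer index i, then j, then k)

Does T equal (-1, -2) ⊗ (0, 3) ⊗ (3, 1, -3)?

Reconstruct entrywise from the claimed factors. For example, T[0,1,0] = -9 and Σₗ aₗ[0]bₗ[1]cₗ[0] = (-1)·(3)·(3) = -9; checking all 12 entries, every one matches. The claim holds.

Yes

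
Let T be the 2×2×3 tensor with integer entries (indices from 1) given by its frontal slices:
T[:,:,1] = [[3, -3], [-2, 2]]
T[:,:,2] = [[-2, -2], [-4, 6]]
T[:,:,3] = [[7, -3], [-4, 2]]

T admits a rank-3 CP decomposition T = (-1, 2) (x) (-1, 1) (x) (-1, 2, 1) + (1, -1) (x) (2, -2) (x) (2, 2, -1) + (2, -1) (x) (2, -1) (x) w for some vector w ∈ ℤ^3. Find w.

Subtract the known terms from T to get the rank-1 residual R = (2, -1) (x) (2, -1) (x) w, so R[i,j,k] = a[i]·b[j]·w[k]. Pick indices with nonzero a[1]·b[1] = (2)·(2) = 4. Only the fibre through (1,1,·) is needed: R[1,1,:] = T[1,1,:] − Σₗ aₗ[1]bₗ[1]cₗ = [3, -2, 7] − (-1)·(-1)·(-1, 2, 1) − (1)·(2)·(2, 2, -1) = [0, -8, 8]. Then w[k] = R[1,1,k] / 4 for each k, giving w = [0, -8, 8] / 4 = (0, -2, 2).

w = (0, -2, 2)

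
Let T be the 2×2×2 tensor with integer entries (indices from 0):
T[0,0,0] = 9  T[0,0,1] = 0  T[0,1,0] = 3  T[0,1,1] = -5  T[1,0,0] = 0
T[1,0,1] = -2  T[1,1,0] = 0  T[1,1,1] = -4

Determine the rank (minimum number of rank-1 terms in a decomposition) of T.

2

Lower bound: the mode-3 unfolding of T (rows indexed by k, columns by (i,j) = (0,0), (0,1), (1,0), (1,1)) is [[9, 3, 0, 0], [0, -5, -2, -4]].
There the 2×2 minor on rows k ∈ {0, 1}, columns (i,j) ∈ {(0,0), (0,1)} is det [[9, 3], [0, -5]] = -45 ≠ 0, so this unfolding has rank ≥ 2; CP rank is at least every unfolding rank, so rank(T) ≥ 2. (Flattening ranks never certify an upper bound on CP rank; for that we must actually write T with 2 rank-1 terms.)
Upper bound — finding two terms. Write S_k = T[:,:,k] for the frontal slices: S₀ = [[9, 3], [0, 0]], S₁ = [[0, -5], [-2, -4]].
If T = a₁ ⊗ b₁ ⊗ c₁ + a₂ ⊗ b₂ ⊗ c₂ then each S_k = c₁[k]·a₁b₁ᵀ + c₂[k]·a₂b₂ᵀ. S₀ and S₁ are linearly independent, so a₁b₁ᵀ and a₂b₂ᵀ must span the same plane of matrices: they are the rank-1 matrices of the form x·S₀ + y·S₁.
det(x·S₀ + y·S₁) is −30·xy − 10·y² = (-10)·(y)(3·x + y), vanishing at (x:y) = (1:0) and (1:-3).
M₁ = S₀ = [[9, 3], [0, 0]] = 3·(1, 0)(3, 1)ᵀ and M₂ = S₀ − 3·S₁ = [[9, 18], [6, 12]] = 3·(3, 2)(1, 2)ᵀ, so take a₁ = (1, 0), b₁ = (3, 1), a₂ = (3, 2), b₂ = (1, 2).
Each slice is an integer combination of E₁ = a₁b₁ᵀ and E₂ = a₂b₂ᵀ: S₀ = 3·E₁, S₁ = E₁ − E₂; reading off coefficients, c₁ = (3, 1) and c₂ = (0, -1).
Hence T = (1, 0) ⊗ (3, 1) ⊗ (3, 1) + (3, 2) ⊗ (1, 2) ⊗ (0, -1), so rank(T) ≤ 2.
These bounds meet, so rank(T) = 2.
Check entry T[0,1,1] = -5: (1)·(1)·(1) + (3)·(2)·(-1) = -5.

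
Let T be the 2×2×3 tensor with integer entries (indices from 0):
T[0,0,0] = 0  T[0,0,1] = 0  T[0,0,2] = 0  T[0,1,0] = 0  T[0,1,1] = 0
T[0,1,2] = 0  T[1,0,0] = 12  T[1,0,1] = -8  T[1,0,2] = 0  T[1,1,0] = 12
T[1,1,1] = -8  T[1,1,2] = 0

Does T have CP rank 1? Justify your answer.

Yes

If T = a ∘ b ∘ c then every fibre of T is a multiple of the corresponding factor, so read the factors off the fibres through the nonzero entry T[1,0,0] = 12.
The mode-1 fibre T[:,0,0] = [0, 12] gives a = [0, 1] (primitive direction); the mode-2 fibre T[1,:,0] = [12, 12] gives b = [1, 1]; then c[k] = T[1,0,k] / (a[1]·b[0]) = [12, -8, 0] / 1 = [12, -8, 0].
Expanding [0, 1] ∘ [1, 1] ∘ [12, -8, 0] reproduces all 12 entries of T, so T = [0, 1] ∘ [1, 1] ∘ [12, -8, 0] and rank(T) ≤ 1.
Equivalently every frontal slice T[:,:,k] is c[k] times the rank-1 matrix [0, 1] ∘ [1, 1]. So T has rank 1 (it is nonzero).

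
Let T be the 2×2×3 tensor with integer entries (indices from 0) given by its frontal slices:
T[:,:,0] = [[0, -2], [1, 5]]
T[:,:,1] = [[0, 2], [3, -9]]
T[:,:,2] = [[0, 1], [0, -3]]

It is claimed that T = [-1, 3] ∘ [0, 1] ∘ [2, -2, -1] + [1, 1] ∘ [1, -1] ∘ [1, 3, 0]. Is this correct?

No

Reconstruct entry (0,0,0) from the claimed factors: Σₗ aₗ[0]bₗ[0]cₗ[0] = (-1)·(0)·(2) + (1)·(1)·(1) = 1, but T[0,0,0] = 0. The claim is false.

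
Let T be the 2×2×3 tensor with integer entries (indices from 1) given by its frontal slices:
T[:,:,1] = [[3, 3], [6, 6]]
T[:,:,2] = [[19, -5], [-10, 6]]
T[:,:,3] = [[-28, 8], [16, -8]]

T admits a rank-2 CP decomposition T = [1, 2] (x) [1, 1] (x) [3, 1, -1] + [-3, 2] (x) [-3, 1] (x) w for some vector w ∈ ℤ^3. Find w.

Subtract the known terms from T to get the rank-1 residual R = [-3, 2] (x) [-3, 1] (x) w, so R[i,j,k] = a[i]·b[j]·w[k]. Pick indices with nonzero a[1]·b[1] = (-3)·(-3) = 9. Only the fibre through (1,1,·) is needed: R[1,1,:] = T[1,1,:] − Σₗ aₗ[1]bₗ[1]cₗ = [3, 19, -28] − (1)·(1)·[3, 1, -1] = [0, 18, -27]. Then w[k] = R[1,1,k] / 9 for each k, giving w = [0, 18, -27] / 9 = [0, 2, -3].

w = [0, 2, -3]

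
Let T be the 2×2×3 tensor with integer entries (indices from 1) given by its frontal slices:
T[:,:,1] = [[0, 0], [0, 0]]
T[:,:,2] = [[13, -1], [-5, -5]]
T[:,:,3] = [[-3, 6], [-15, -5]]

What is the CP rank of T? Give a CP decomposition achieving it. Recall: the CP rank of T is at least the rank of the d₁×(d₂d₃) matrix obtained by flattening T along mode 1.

Lower bound: the mode-1 unfolding of T (rows indexed by i, columns by (j,k) = (1,1), (1,2), (1,3), (2,1), (2,2), (2,3)) is [[0, 13, -3, 0, -1, 6], [0, -5, -15, 0, -5, -5]].
There the 2×2 minor on rows i ∈ {1, 2}, columns (j,k) ∈ {(1,2), (1,3)} is det [[13, -3], [-5, -15]] = -210 ≠ 0, so this unfolding has rank ≥ 2; CP rank is at least every unfolding rank, so rank(T) ≥ 2. (Flattening ranks never certify an upper bound on CP rank; for that we must actually write T with 2 rank-1 terms.)
Upper bound — finding two terms. Write S_k = T[:,:,k] for the frontal slices: S₁ = [[0, 0], [0, 0]], S₂ = [[13, -1], [-5, -5]], S₃ = [[-3, 6], [-15, -5]].
If T = a₁ ⊗ b₁ ⊗ c₁ + a₂ ⊗ b₂ ⊗ c₂ then each S_k = c₁[k]·a₁b₁ᵀ + c₂[k]·a₂b₂ᵀ. S₂ and S₃ are linearly independent, so a₁b₁ᵀ and a₂b₂ᵀ must span the same plane of matrices: they are the rank-1 matrices of the form x·S₂ + y·S₃.
det(x·S₂ + y·S₃) is −70·x² − 35·xy + 105·y² = (-35)·(2·x + 3·y)(x − y), vanishing at (x:y) = (3:-2) and (1:1).
M₁ = 3·S₂ − 2·S₃ = [[45, -15], [15, -5]] = 5·[3, 1][3, -1]ᵀ and M₂ = S₂ + S₃ = [[10, 5], [-20, -10]] = 5·[1, -2][2, 1]ᵀ, so take a₁ = [3, 1], b₁ = [3, -1], a₂ = [1, -2], b₂ = [2, 1].
Each slice is an integer combination of E₁ = a₁b₁ᵀ and E₂ = a₂b₂ᵀ: S₁ = 0, S₂ = E₁ + 2·E₂, S₃ = −E₁ + 3·E₂; reading off coefficients, c₁ = [0, 1, -1] and c₂ = [0, 2, 3].
Hence T = [3, 1] ⊗ [3, -1] ⊗ [0, 1, -1] + [1, -2] ⊗ [2, 1] ⊗ [0, 2, 3], so rank(T) ≤ 2.
These bounds meet, so rank(T) = 2.

rank(T) = 2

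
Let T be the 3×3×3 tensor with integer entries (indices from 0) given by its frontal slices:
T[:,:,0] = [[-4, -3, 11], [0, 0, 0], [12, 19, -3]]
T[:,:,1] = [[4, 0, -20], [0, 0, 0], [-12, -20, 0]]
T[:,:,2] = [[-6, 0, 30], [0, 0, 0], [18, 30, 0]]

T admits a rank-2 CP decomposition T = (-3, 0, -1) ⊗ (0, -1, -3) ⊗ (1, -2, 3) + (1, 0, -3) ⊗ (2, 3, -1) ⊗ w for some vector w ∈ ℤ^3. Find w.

w = (-2, 2, -3)

Subtract the known terms from T to get the rank-1 residual R = (1, 0, -3) ⊗ (2, 3, -1) ⊗ w, so R[i,j,k] = a[i]·b[j]·w[k]. Pick indices with nonzero a[0]·b[0] = (1)·(2) = 2. Only the fibre through (0,0,·) is needed: R[0,0,:] = T[0,0,:] − Σₗ aₗ[0]bₗ[0]cₗ = [-4, 4, -6] − (-3)·(0)·(1, -2, 3) = [-4, 4, -6]. Then w[k] = R[0,0,k] / 2 for each k, giving w = [-4, 4, -6] / 2 = (-2, 2, -3).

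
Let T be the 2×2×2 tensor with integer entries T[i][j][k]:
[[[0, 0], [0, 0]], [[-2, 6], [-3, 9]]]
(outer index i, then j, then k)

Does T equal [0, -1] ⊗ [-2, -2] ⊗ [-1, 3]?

Reconstruct entry (1,1,0) from the claimed factors: Σₗ aₗ[1]bₗ[1]cₗ[0] = (-1)·(-2)·(-1) = -2, but T[1,1,0] = -3. The claim is false.

No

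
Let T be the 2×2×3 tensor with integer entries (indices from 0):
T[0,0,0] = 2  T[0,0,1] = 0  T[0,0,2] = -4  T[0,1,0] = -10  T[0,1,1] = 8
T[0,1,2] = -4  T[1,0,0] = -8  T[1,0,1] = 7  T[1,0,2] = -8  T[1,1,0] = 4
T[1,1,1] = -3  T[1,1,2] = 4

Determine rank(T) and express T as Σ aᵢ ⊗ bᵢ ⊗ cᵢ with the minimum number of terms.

Lower bound: the mode-3 unfolding of T (rows indexed by k, columns by (i,j) = (0,0), (0,1), (1,0), (1,1)) is [[2, -10, -8, 4], [0, 8, 7, -3], [-4, -4, -8, 4]].
There the 3×3 minor on rows k ∈ {0, 1, 2}, columns (i,j) ∈ {(0,0), (0,1), (1,0)} is det [[2, -10, -8], [0, 8, 7], [-4, -4, -8]] = -48 ≠ 0, so this unfolding has rank ≥ 3; CP rank is at least every unfolding rank, so rank(T) ≥ 3. (This is only a lower bound: in general the CP rank may exceed every unfolding rank, so we still need to exhibit 3 rank-1 terms summing to T.)
Upper bound: T is a sum of 3 rank-1 terms, T = [1, -2] ⊗ [1, -1] ⊗ [2, -2, 4] + [2, -1] ⊗ [1, -1] ⊗ [2, -1, -2] + [2, 1] ⊗ [1, 1] ⊗ [-2, 2, -2] (written with every a and b primitive with positive leading entry and the scale carried by c; CP decompositions are not unique, and this one is verified by expanding entrywise), so rank(T) ≤ 3.
These bounds meet, so rank(T) = 3.
Check entry T[1,0,2] = -8: (-2)·(1)·(4) + (-1)·(1)·(-2) + (1)·(1)·(-2) = -8.

rank(T) = 3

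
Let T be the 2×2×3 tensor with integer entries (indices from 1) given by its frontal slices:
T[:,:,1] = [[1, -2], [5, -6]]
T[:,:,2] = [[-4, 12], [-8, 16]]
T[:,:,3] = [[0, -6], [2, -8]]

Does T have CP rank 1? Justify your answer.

No

The mode-3 unfolding of T (rows indexed by k, columns by (i,j) = (1,1), (1,2), (2,1), (2,2)) is [[1, -2, 5, -6], [-4, 12, -8, 16], [0, -6, 2, -8]].
There the 3×3 minor on rows k ∈ {1, 2, 3}, columns (i,j) ∈ {(1,1), (1,2), (2,1)} is det [[1, -2, 5], [-4, 12, -8], [0, -6, 2]] = 80 ≠ 0, so this unfolding has rank ≥ 3; CP rank is at least every unfolding rank, so rank(T) ≥ 3.
In particular rank(T) ≥ 3 > 1, so T is not rank-1.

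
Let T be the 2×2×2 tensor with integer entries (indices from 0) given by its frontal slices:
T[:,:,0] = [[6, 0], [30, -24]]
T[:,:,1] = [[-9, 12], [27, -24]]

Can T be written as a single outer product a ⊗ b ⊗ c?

The mode-2 unfolding of T (rows indexed by j, columns by (i,k) = (0,0), (0,1), (1,0), (1,1)) is [[6, -9, 30, 27], [0, 12, -24, -24]].
There the 2×2 minor on rows j ∈ {0, 1}, columns (i,k) ∈ {(0,0), (0,1)} is det [[6, -9], [0, 12]] = 72 ≠ 0, so this unfolding has rank ≥ 2; CP rank is at least every unfolding rank, so rank(T) ≥ 2.
In particular rank(T) ≥ 2 > 1, so T is not rank-1.

No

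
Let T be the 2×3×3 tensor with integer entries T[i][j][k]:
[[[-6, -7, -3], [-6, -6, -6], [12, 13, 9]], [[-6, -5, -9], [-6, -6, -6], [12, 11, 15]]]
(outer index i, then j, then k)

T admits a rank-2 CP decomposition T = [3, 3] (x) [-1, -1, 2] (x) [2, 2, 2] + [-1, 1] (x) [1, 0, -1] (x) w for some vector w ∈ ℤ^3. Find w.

Subtract the known terms from T to get the rank-1 residual R = [-1, 1] (x) [1, 0, -1] (x) w, so R[i,j,k] = a[i]·b[j]·w[k]. Pick indices with nonzero a[0]·b[0] = (-1)·(1) = -1. Only the fibre through (0,0,·) is needed: R[0,0,:] = T[0,0,:] − Σₗ aₗ[0]bₗ[0]cₗ = [-6, -7, -3] − (3)·(-1)·[2, 2, 2] = [0, -1, 3]. Then w[k] = R[0,0,k] / -1 for each k, giving w = [0, -1, 3] / -1 = [0, 1, -3].

w = [0, 1, -3]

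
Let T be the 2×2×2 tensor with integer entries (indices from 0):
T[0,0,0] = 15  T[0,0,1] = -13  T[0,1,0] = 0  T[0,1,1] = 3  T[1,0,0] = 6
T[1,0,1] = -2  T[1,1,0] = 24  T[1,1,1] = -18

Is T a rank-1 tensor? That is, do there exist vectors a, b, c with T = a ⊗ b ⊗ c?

The mode-1 unfolding of T (rows indexed by i, columns by (j,k) = (0,0), (0,1), (1,0), (1,1)) is [[15, -13, 0, 3], [6, -2, 24, -18]].
There the 2×2 minor on rows i ∈ {0, 1}, columns (j,k) ∈ {(0,0), (0,1)} is det [[15, -13], [6, -2]] = 48 ≠ 0, so this unfolding has rank ≥ 2; CP rank is at least every unfolding rank, so rank(T) ≥ 2.
In particular rank(T) ≥ 2 > 1, so T is not rank-1.

No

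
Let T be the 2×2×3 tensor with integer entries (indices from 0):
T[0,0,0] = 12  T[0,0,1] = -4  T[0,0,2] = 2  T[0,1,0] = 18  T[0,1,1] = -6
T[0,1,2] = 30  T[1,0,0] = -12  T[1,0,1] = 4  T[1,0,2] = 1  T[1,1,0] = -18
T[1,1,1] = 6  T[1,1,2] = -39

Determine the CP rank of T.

2

Lower bound: the mode-1 unfolding of T (rows indexed by i, columns by (j,k) = (0,0), (0,1), (0,2), (1,0), (1,1), (1,2)) is [[12, -4, 2, 18, -6, 30], [-12, 4, 1, -18, 6, -39]].
There the 2×2 minor on rows i ∈ {0, 1}, columns (j,k) ∈ {(0,0), (0,2)} is det [[12, 2], [-12, 1]] = 36 ≠ 0, so this unfolding has rank ≥ 2; CP rank is at least every unfolding rank, so rank(T) ≥ 2. (This is only a lower bound: in general the CP rank may exceed every unfolding rank, so we still need to exhibit 2 rank-1 terms summing to T.)
Upper bound — finding two terms. Write S_k = T[:,:,k] for the frontal slices: S₀ = [[12, 18], [-12, -18]], S₁ = [[-4, -6], [4, 6]], S₂ = [[2, 30], [1, -39]].
If T = a₁ ⊗ b₁ ⊗ c₁ + a₂ ⊗ b₂ ⊗ c₂ then each S_k = c₁[k]·a₁b₁ᵀ + c₂[k]·a₂b₂ᵀ. S₀ and S₂ are linearly independent, so a₁b₁ᵀ and a₂b₂ᵀ must span the same plane of matrices: they are the rank-1 matrices of the form x·S₀ + y·S₂.
det(x·S₀ + y·S₂) is −162·xy − 108·y² = (-54)·(3·x + 2·y)(y), vanishing at (x:y) = (2:-3) and (1:0).
M₁ = 2·S₀ − 3·S₂ = [[18, -54], [-27, 81]] = 9·[2, -3][1, -3]ᵀ and M₂ = S₀ = [[12, 18], [-12, -18]] = 6·[1, -1][2, 3]ᵀ, so take a₁ = [2, -3], b₁ = [1, -3], a₂ = [1, -1], b₂ = [2, 3].
Each slice is an integer combination of E₁ = a₁b₁ᵀ and E₂ = a₂b₂ᵀ: S₀ = 6·E₂, S₁ = −2·E₂, S₂ = −3·E₁ + 4·E₂; reading off coefficients, c₁ = [0, 0, -3] and c₂ = [6, -2, 4].
Hence T = [2, -3] ⊗ [1, -3] ⊗ [0, 0, -3] + [1, -1] ⊗ [2, 3] ⊗ [6, -2, 4], so rank(T) ≤ 2.
These bounds meet, so rank(T) = 2.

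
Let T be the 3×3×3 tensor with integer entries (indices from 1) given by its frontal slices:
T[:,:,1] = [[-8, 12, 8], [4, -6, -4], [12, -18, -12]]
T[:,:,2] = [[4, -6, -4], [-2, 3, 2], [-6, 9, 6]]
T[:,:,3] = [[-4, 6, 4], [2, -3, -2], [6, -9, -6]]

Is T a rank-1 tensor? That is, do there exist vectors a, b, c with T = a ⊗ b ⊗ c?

Yes

The mode-1 fibre T[:,1,1] = [-8, 4, 12] gives a = [2, -1, -3] (primitive direction); the mode-2 fibre T[1,:,1] = [-8, 12, 8] gives b = [2, -3, -2]; then c[k] = T[1,1,k] / (a[1]·b[1]) = [-8, 4, -4] / 4 = [-2, 1, -1].
Expanding [2, -1, -3] ⊗ [2, -3, -2] ⊗ [-2, 1, -1] reproduces all 27 entries of T, so T = [2, -1, -3] ⊗ [2, -3, -2] ⊗ [-2, 1, -1] and rank(T) ≤ 1.
Equivalently every frontal slice T[:,:,k] is c[k] times the rank-1 matrix [2, -1, -3] ⊗ [2, -3, -2]. So T has rank 1 (it is nonzero).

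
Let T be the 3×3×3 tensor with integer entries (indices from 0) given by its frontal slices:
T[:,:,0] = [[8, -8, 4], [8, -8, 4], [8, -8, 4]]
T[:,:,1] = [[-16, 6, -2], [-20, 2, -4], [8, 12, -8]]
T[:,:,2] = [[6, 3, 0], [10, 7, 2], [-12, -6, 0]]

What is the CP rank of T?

3

Lower bound: the mode-1 unfolding of T (rows indexed by i, columns by (j,k) = (0,0), (0,1), (0,2), (1,0), (1,1), (1,2), (2,0), (2,1), (2,2)) is [[8, -16, 6, -8, 6, 3, 4, -2, 0], [8, -20, 10, -8, 2, 7, 4, -4, 2], [8, 8, -12, -8, 12, -6, 4, -8, 0]].
There the 3×3 minor on rows i ∈ {0, 1, 2}, columns (j,k) ∈ {(0,0), (0,1), (0,2)} is det [[8, -16, 6], [8, -20, 10], [8, 8, -12]] = -192 ≠ 0, so this unfolding has rank ≥ 3; CP rank is at least every unfolding rank, so rank(T) ≥ 3. (This is only a lower bound: in general the CP rank may exceed every unfolding rank, so we still need to exhibit 3 rank-1 terms summing to T.)
Upper bound: T is a sum of 3 rank-1 terms, T = (1, 1, -2) ∘ (2, -1, -2) ∘ (0, -2, 1) + (1, 1, 1) ∘ (2, -2, 1) ∘ (4, -4, 0) + (1, 2, -2) ∘ (2, 2, 1) ∘ (0, -2, 2) (written with every a and b primitive with positive leading entry and the scale carried by c; CP decompositions are not unique, and this one is verified by expanding entrywise), so rank(T) ≤ 3.
These bounds meet, so rank(T) = 3.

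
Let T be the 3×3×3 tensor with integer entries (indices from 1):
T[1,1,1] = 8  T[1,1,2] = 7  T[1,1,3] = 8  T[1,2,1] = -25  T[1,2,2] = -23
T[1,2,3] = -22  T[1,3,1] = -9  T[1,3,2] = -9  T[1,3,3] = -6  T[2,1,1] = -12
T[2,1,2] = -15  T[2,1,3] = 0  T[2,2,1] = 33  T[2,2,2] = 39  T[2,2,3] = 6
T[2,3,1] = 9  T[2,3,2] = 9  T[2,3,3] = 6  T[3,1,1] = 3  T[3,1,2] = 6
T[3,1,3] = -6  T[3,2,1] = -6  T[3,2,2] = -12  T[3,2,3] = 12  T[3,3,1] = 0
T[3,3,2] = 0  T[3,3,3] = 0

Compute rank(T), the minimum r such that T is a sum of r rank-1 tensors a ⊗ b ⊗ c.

Lower bound: the mode-1 unfolding of T (rows indexed by i, columns by (j,k) = (1,1), (1,2), (1,3), (2,1), (2,2), (2,3), (3,1), (3,2), (3,3)) is [[8, 7, 8, -25, -23, -22, -9, -9, -6], [-12, -15, 0, 33, 39, 6, 9, 9, 6], [3, 6, -6, -6, -12, 12, 0, 0, 0]].
There the 2×2 minor on rows i ∈ {1, 2}, columns (j,k) ∈ {(1,1), (1,2)} is det [[8, 7], [-12, -15]] = -36 ≠ 0, so this unfolding has rank ≥ 2; CP rank is at least every unfolding rank, so rank(T) ≥ 2. (This is only a lower bound: in general the CP rank may exceed every unfolding rank, so we still need to exhibit 2 rank-1 terms summing to T.)
Upper bound — finding two terms. Write S_k = T[:,:,k] for the frontal slices: S₁ = [[8, -25, -9], [-12, 33, 9], [3, -6, 0]], S₂ = [[7, -23, -9], [-15, 39, 9], [6, -12, 0]], S₃ = [[8, -22, -6], [0, 6, 6], [-6, 12, 0]].
If T = a₁ ⊗ b₁ ⊗ c₁ + a₂ ⊗ b₂ ⊗ c₂ then each S_k = c₁[k]·a₁b₁ᵀ + c₂[k]·a₂b₂ᵀ. S₁ and S₂ are linearly independent, so a₁b₁ᵀ and a₂b₂ᵀ must span the same plane of matrices: they are the rank-1 matrices of the form x·S₁ + y·S₂.
The 2×2 minor of x·S₁ + y·S₂ on rows {1,2}, columns {1,2} is −36·x² − 108·xy − 72·y² = (-36)·(x + 2·y)(x + y), vanishing at (x:y) = (2:-1) and (1:-1).
M₁ = 2·S₁ − S₂ = [[9, -27, -9], [-9, 27, 9], [0, 0, 0]] = 9·[1, -1, 0][1, -3, -1]ᵀ and M₂ = S₁ − S₂ = [[1, -2, 0], [3, -6, 0], [-3, 6, 0]] = [1, 3, -3][1, -2, 0]ᵀ, so take a₁ = [1, -1, 0], b₁ = [1, -3, -1], a₂ = [1, 3, -3], b₂ = [1, -2, 0].
Each slice is an integer combination of E₁ = a₁b₁ᵀ and E₂ = a₂b₂ᵀ: S₁ = 9·E₁ − E₂, S₂ = 9·E₁ − 2·E₂, S₃ = 6·E₁ + 2·E₂; reading off coefficients, c₁ = [9, 9, 6] and c₂ = [-1, -2, 2].
Hence T = [1, -1, 0] ⊗ [1, -3, -1] ⊗ [9, 9, 6] + [1, 3, -3] ⊗ [1, -2, 0] ⊗ [-1, -2, 2], so rank(T) ≤ 2.
These bounds meet, so rank(T) = 2.
Check entry T[3,1,2] = 6: (0)·(1)·(9) + (-3)·(1)·(-2) = 6.

2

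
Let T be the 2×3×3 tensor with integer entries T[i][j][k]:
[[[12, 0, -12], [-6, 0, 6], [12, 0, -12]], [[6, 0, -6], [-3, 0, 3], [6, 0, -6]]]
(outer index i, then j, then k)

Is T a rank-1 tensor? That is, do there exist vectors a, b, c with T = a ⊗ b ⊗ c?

Yes

If T = a ⊗ b ⊗ c then every fibre of T is a multiple of the corresponding factor, so read the factors off the fibres through the nonzero entry T[0,0,0] = 12.
The mode-1 fibre T[:,0,0] = [12, 6] gives a = [2, 1] (primitive direction); the mode-2 fibre T[0,:,0] = [12, -6, 12] gives b = [2, -1, 2]; then c[k] = T[0,0,k] / (a[0]·b[0]) = [12, 0, -12] / 4 = [3, 0, -3].
Expanding [2, 1] ⊗ [2, -1, 2] ⊗ [3, 0, -3] reproduces all 18 entries of T, so T = [2, 1] ⊗ [2, -1, 2] ⊗ [3, 0, -3] and rank(T) ≤ 1.
Equivalently every frontal slice T[:,:,k] is c[k] times the rank-1 matrix [2, 1] ⊗ [2, -1, 2]. So T has rank 1 (it is nonzero).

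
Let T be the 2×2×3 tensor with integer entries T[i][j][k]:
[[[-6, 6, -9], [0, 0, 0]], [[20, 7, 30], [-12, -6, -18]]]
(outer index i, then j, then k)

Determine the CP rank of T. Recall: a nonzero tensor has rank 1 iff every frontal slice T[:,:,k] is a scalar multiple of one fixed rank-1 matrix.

Lower bound: in the mode-2 unfolding of T (rows indexed by j, columns by (i,k)) the 2×2 minor on rows j ∈ {0, 1}, columns (i,k) ∈ {(0,0), (1,0)} is det [[-6, 20], [0, -12]] = 72 ≠ 0, so that unfolding has rank ≥ 2 and hence rank(T) ≥ 2 (CP rank is at least every unfolding rank, though it can be larger).
Upper bound: with S_k = T[:,:,k], the two rank-1 terms a₁b₁ᵀ, a₂b₂ᵀ are the rank-1 members of the pencil x·S₀ + y·S₁.
det(x·S₀ + y·S₁) is 72·x² − 36·xy − 36·y² = 36·(x − y)(2·x + y), vanishing at (x:y) = (1:1) and (1:-2).
M₁ = S₀ + S₁ = [[0, 0], [27, -18]] = 9·(0, 1)(3, -2)ᵀ and M₂ = S₀ − 2·S₁ = [[-18, 0], [6, 0]] = (-6)·(3, -1)(1, 0)ᵀ, so take a₁ = (0, 1), b₁ = (3, -2), a₂ = (3, -1), b₂ = (1, 0).
Each slice is an integer combination of E₁ = a₁b₁ᵀ and E₂ = a₂b₂ᵀ: S₀ = 6·E₁ − 2·E₂, S₁ = 3·E₁ + 2·E₂, S₂ = 9·E₁ − 3·E₂; reading off coefficients, c₁ = (6, 3, 9) and c₂ = (-2, 2, -3).
Hence T = (0, 1) ⊗ (3, -2) ⊗ (6, 3, 9) + (3, -1) ⊗ (1, 0) ⊗ (-2, 2, -3), so rank(T) ≤ 2.
These bounds meet, so rank(T) = 2.

2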